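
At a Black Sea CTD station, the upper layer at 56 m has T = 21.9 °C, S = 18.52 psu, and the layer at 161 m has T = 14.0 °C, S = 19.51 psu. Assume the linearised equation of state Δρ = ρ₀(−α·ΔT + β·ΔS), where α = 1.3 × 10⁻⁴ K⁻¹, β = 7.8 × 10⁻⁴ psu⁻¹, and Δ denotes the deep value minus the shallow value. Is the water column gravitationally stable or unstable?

stable

ΔT = 14.0 − 21.9 = -7.9 K and ΔS = 19.51 − 18.52 = +0.99 psu (deep − shallow).
−αΔT = 1.027 × 10⁻³; βΔS = 7.722 × 10⁻⁴; sum Δρ/ρ₀ = 1.7992 × 10⁻³.
Δρ/ρ₀ > 0, so Δρ > 0: deeper water is denser → statically stable.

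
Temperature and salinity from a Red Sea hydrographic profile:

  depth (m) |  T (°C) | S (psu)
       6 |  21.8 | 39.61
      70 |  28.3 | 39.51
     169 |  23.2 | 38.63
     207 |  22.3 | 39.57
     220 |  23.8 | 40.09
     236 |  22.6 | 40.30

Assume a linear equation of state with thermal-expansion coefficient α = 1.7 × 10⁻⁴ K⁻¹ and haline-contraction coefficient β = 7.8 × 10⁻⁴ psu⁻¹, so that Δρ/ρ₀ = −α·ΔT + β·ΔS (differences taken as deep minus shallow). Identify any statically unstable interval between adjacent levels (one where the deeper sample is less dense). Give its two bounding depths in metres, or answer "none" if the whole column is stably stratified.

6–70 m

Evaluate Δρ/ρ₀ = −αΔT + βΔS across each adjacent pair:
  6–70 m: −αΔT+βΔS = −(1.7 × 10⁻⁴)(+6.5)+(7.8 × 10⁻⁴)(-0.10) = -1.2 × 10⁻³ → UNSTABLE
  70–169 m: −αΔT+βΔS = −(1.7 × 10⁻⁴)(-5.1)+(7.8 × 10⁻⁴)(-0.88) = 1.8 × 10⁻⁴ → stable
  169–207 m: −αΔT+βΔS = −(1.7 × 10⁻⁴)(-0.9)+(7.8 × 10⁻⁴)(+0.94) = 8.9 × 10⁻⁴ → stable
  207–220 m: −αΔT+βΔS = −(1.7 × 10⁻⁴)(+1.5)+(7.8 × 10⁻⁴)(+0.52) = 1.5 × 10⁻⁴ → stable
  220–236 m: −αΔT+βΔS = −(1.7 × 10⁻⁴)(-1.2)+(7.8 × 10⁻⁴)(+0.21) = 3.7 × 10⁻⁴ → stable
The 6–70 m interval has Δρ < 0: lighter water underlies denser water.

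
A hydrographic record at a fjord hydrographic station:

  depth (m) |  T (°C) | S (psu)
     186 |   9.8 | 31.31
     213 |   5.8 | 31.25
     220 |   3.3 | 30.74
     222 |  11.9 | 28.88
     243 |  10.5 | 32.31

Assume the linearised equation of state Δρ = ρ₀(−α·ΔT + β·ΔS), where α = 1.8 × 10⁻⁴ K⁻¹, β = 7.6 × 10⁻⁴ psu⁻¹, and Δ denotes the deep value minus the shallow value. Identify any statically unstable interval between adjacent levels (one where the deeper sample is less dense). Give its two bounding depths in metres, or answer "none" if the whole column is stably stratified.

220–222 m

Evaluate Δρ/ρ₀ = −αΔT + βΔS across each adjacent pair:
  186–213 m: −αΔT+βΔS = −(1.8 × 10⁻⁴)(-4.0)+(7.6 × 10⁻⁴)(-0.06) = 6.7 × 10⁻⁴ → stable
  213–220 m: −αΔT+βΔS = −(1.8 × 10⁻⁴)(-2.5)+(7.6 × 10⁻⁴)(-0.51) = 6.2 × 10⁻⁵ → stable
  220–222 m: −αΔT+βΔS = −(1.8 × 10⁻⁴)(+8.6)+(7.6 × 10⁻⁴)(-1.86) = -3.0 × 10⁻³ → UNSTABLE
  222–243 m: −αΔT+βΔS = −(1.8 × 10⁻⁴)(-1.4)+(7.6 × 10⁻⁴)(+3.43) = 2.9 × 10⁻³ → stable
The 220–222 m interval has Δρ < 0: lighter water underlies denser water.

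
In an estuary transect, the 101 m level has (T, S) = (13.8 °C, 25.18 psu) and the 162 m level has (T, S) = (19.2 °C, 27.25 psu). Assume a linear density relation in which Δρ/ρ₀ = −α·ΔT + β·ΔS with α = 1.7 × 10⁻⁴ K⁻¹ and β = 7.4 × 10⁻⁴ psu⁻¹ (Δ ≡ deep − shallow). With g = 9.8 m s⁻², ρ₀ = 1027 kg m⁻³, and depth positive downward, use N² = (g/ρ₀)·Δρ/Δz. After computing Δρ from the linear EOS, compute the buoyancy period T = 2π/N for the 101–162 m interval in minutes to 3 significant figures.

ΔT = +5.4 K, ΔS = +2.07 psu (deep − shallow).
Δρ/ρ₀ = −αΔT + βΔS = -9.18 × 10⁻⁴ + 1.5318 × 10⁻³ = 6.138 × 10⁻⁴, so Δρ ≈ 0.6304 kg m⁻³.
N² = (g/ρ₀)·Δρ/Δz = g·(Δρ/ρ₀)/Δz = 9.8 × 6.138 × 10⁻⁴ / 61 = 9.8610 × 10⁻⁵ s⁻².
N = √(9.8610 × 10⁻⁵) = 9.9303 × 10⁻³ rad s⁻¹ → T = 2π/N = 632.73 s = 10.546 min ≈ 10.5 min.

10.5 min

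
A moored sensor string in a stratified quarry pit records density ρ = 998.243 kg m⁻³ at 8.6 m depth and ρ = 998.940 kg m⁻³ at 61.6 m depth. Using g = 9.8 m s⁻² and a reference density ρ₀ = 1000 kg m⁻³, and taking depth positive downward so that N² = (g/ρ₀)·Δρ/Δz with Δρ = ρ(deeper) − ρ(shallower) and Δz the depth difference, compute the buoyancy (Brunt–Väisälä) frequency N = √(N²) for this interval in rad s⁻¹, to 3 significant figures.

Δρ = 998.940 − 998.243 = 0.697 kg m⁻³ over Δz = 61.6 − 8.6 = 53 m.
N² = (9.8/1000) × (0.697/53) = 1.2888 × 10⁻⁴ s⁻².
N = √(1.2888 × 10⁻⁴) = 0.011353 rad s⁻¹ ≈ 0.0114 rad s⁻¹.

0.0114 rad s⁻¹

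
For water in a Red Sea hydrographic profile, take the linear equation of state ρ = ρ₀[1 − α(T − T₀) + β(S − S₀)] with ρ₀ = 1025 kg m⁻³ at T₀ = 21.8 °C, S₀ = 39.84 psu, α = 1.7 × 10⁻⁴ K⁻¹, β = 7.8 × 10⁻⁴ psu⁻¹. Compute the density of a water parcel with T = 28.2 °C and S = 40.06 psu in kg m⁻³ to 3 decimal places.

T − T₀ = +6.4 K, S − S₀ = +0.22 psu.
Bracket = 1 − α·(+6.4) + β·(+0.22) = 1 + (-9.164 × 10⁻⁴) = 0.9990836.
ρ = 1025 × 0.9990836 = 1024.061 kg m⁻³.

1024.061 kg m⁻³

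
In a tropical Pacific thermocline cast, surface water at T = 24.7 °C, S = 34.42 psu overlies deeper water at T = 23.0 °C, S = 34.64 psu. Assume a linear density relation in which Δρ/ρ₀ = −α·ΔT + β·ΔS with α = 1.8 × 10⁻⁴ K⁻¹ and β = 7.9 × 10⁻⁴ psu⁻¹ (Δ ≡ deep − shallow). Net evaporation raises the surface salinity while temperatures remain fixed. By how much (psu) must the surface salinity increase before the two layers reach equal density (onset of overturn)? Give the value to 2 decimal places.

Neutral buoyancy requires −α(T_deep − T_surf) + β(S_deep − S_surf′) = 0.
S_surf′ = S_deep − (α/β)·ΔT = 34.64 − (1.8 × 10⁻⁴/7.9 × 10⁻⁴)·(-1.7) = 35.0273 psu.
Increase required: 35.0273 − 34.42 = 0.6073 psu.

0.61 psu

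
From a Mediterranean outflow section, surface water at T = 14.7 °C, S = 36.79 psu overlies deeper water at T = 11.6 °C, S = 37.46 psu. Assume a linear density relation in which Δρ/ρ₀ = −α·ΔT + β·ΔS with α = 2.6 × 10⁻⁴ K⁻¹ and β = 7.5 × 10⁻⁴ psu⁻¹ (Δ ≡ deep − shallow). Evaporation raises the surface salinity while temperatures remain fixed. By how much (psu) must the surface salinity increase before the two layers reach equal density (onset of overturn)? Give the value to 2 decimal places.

1.74 psu

Neutral buoyancy requires −α(T_deep − T_surf) + β(S_deep − S_surf′) = 0.
S_surf′ = S_deep − (α/β)·ΔT = 37.46 − (2.6 × 10⁻⁴/7.5 × 10⁻⁴)·(-3.1) = 38.5347 psu.
Increase required: 38.5347 − 36.79 = 1.7447 psu.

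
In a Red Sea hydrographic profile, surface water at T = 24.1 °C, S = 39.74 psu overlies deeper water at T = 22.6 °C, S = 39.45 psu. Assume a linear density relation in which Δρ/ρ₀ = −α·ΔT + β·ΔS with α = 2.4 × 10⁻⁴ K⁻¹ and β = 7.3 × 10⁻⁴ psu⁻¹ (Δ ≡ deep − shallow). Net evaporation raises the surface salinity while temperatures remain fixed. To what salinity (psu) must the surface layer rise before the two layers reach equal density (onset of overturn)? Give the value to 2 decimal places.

Neutral buoyancy requires −α(T_deep − T_surf) + β(S_deep − S_surf′) = 0.
S_surf′ = S_deep − (α/β)·ΔT = 39.45 − (2.4 × 10⁻⁴/7.3 × 10⁻⁴)·(-1.5) = 39.9432 psu.
Increase required: 39.9432 − 39.74 = 0.2032 psu.

39.94 psu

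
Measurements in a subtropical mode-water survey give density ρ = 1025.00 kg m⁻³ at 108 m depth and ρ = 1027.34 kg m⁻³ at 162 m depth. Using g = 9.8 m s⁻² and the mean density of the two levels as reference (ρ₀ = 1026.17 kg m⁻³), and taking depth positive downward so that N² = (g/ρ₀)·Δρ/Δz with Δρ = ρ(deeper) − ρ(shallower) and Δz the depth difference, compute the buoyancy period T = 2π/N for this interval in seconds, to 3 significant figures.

309 s

Δρ = 1027.34 − 1025.00 = 2.34 kg m⁻³ over Δz = 162 − 108 = 54 m.
N² = (9.8/1026.17) × (2.34/54) = 4.1384 × 10⁻⁴ s⁻².
N = √(4.1384 × 10⁻⁴) = 0.020343 rad s⁻¹, so T = 2π/N = 308.86 s ≈ 309 s.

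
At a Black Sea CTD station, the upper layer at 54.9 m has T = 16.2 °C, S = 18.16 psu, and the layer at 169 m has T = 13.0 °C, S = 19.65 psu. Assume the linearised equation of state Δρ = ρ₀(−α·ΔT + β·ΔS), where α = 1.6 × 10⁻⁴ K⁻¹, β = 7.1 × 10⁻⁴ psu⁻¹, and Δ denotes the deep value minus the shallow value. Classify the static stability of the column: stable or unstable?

ΔT = 13.0 − 16.2 = -3.2 K and ΔS = 19.65 − 18.16 = +1.49 psu (deep − shallow).
−αΔT = 5.12 × 10⁻⁴; βΔS = 1.0579 × 10⁻³; sum Δρ/ρ₀ = 1.5699 × 10⁻³.
Δρ/ρ₀ > 0, so Δρ > 0: deeper water is denser → statically stable.

stable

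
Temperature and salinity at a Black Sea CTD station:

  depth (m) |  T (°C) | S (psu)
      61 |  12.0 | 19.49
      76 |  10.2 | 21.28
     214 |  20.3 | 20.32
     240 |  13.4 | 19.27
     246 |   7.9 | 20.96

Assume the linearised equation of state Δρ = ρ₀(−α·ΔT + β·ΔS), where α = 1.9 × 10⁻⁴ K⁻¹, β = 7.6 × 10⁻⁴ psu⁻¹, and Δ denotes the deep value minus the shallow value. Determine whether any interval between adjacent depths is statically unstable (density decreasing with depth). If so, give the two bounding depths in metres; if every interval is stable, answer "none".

Evaluate Δρ/ρ₀ = −αΔT + βΔS across each adjacent pair:
  61–76 m: −αΔT+βΔS = −(1.9 × 10⁻⁴)(-1.8)+(7.6 × 10⁻⁴)(+1.79) = 1.7 × 10⁻³ → stable
  76–214 m: −αΔT+βΔS = −(1.9 × 10⁻⁴)(+10.1)+(7.6 × 10⁻⁴)(-0.96) = -2.6 × 10⁻³ → UNSTABLE
  214–240 m: −αΔT+βΔS = −(1.9 × 10⁻⁴)(-6.9)+(7.6 × 10⁻⁴)(-1.05) = 5.1 × 10⁻⁴ → stable
  240–246 m: −αΔT+βΔS = −(1.9 × 10⁻⁴)(-5.5)+(7.6 × 10⁻⁴)(+1.69) = 2.3 × 10⁻³ → stable
The 76–214 m interval has Δρ < 0: lighter water underlies denser water.

76–214 m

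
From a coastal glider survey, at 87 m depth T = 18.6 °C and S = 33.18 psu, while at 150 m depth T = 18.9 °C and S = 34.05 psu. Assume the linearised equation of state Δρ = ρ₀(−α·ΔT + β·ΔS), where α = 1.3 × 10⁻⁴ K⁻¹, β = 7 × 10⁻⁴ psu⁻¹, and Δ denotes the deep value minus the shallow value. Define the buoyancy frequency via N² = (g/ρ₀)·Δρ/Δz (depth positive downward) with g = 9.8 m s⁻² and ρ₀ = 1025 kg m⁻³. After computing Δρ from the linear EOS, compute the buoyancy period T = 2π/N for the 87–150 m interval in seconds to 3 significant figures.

667 s

ΔT = +0.3 K, ΔS = +0.87 psu (deep − shallow).
Δρ/ρ₀ = −αΔT + βΔS = -3.90 × 10⁻⁵ + 6.09 × 10⁻⁴ = 5.70 × 10⁻⁴, so Δρ ≈ 0.5842 kg m⁻³.
N² = (g/ρ₀)·Δρ/Δz = g·(Δρ/ρ₀)/Δz = 9.8 × 5.70 × 10⁻⁴ / 63 = 8.8667 × 10⁻⁵ s⁻².
N = √(8.8667 × 10⁻⁵) = 9.4163 × 10⁻³ rad s⁻¹ → T = 2π/N = 667.27 s ≈ 667 s.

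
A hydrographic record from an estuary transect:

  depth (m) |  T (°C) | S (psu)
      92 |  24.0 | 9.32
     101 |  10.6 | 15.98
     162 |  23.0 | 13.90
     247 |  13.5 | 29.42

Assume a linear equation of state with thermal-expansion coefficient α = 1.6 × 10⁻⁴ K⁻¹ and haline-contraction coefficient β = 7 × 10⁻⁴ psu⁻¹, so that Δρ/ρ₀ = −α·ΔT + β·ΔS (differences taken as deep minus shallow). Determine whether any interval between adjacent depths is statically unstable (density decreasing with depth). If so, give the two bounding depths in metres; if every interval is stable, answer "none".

Evaluate Δρ/ρ₀ = −αΔT + βΔS across each adjacent pair:
  92–101 m: −αΔT+βΔS = −(1.6 × 10⁻⁴)(-13.4)+(7 × 10⁻⁴)(+6.66) = 6.8 × 10⁻³ → stable
  101–162 m: −αΔT+βΔS = −(1.6 × 10⁻⁴)(+12.4)+(7 × 10⁻⁴)(-2.08) = -3.4 × 10⁻³ → UNSTABLE
  162–247 m: −αΔT+βΔS = −(1.6 × 10⁻⁴)(-9.5)+(7 × 10⁻⁴)(+15.52) = 0.012 → stable
The 101–162 m interval has Δρ < 0: lighter water underlies denser water.

101–162 m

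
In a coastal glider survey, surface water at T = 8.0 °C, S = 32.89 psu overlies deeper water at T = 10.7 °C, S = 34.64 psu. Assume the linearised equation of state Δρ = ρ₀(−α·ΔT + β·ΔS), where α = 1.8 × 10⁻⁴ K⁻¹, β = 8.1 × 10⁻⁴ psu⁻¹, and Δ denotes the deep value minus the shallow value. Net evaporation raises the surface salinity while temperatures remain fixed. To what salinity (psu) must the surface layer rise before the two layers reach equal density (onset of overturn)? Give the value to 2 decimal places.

Neutral buoyancy requires −α(T_deep − T_surf) + β(S_deep − S_surf′) = 0.
S_surf′ = S_deep − (α/β)·ΔT = 34.64 − (1.8 × 10⁻⁴/8.1 × 10⁻⁴)·(+2.7) = 34.0400 psu.
Increase required: 34.0400 − 32.89 = 1.1500 psu.

34.04 psu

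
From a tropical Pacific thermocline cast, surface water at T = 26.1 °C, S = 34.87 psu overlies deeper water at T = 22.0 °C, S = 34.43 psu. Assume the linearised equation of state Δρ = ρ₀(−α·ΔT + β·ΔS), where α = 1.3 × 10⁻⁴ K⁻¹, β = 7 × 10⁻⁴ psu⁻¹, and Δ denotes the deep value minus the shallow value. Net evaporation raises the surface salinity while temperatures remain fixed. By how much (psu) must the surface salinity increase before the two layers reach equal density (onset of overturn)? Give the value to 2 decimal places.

Neutral buoyancy requires −α(T_deep − T_surf) + β(S_deep − S_surf′) = 0.
S_surf′ = S_deep − (α/β)·ΔT = 34.43 − (1.3 × 10⁻⁴/7 × 10⁻⁴)·(-4.1) = 35.1914 psu.
Increase required: 35.1914 − 34.87 = 0.3214 psu.

0.32 psu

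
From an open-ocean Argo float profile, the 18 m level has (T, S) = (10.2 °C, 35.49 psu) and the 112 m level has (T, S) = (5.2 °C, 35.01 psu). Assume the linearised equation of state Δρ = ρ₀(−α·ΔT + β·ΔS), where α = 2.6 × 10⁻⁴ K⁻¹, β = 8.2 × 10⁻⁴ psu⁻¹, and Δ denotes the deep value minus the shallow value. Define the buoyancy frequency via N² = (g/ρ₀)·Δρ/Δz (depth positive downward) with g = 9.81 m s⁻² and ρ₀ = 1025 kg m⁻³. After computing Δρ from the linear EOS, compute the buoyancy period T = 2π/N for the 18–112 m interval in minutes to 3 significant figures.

ΔT = -5.0 K, ΔS = -0.48 psu (deep − shallow).
Δρ/ρ₀ = −αΔT + βΔS = 1.30 × 10⁻³ − 3.936 × 10⁻⁴ = 9.064 × 10⁻⁴, so Δρ ≈ 0.9291 kg m⁻³.
N² = (g/ρ₀)·Δρ/Δz = g·(Δρ/ρ₀)/Δz = 9.81 × 9.064 × 10⁻⁴ / 94 = 9.4593 × 10⁻⁵ s⁻².
N = √(9.4593 × 10⁻⁵) = 9.7259 × 10⁻³ rad s⁻¹ → T = 2π/N = 646.03 s = 10.767 min ≈ 10.8 min.

10.8 min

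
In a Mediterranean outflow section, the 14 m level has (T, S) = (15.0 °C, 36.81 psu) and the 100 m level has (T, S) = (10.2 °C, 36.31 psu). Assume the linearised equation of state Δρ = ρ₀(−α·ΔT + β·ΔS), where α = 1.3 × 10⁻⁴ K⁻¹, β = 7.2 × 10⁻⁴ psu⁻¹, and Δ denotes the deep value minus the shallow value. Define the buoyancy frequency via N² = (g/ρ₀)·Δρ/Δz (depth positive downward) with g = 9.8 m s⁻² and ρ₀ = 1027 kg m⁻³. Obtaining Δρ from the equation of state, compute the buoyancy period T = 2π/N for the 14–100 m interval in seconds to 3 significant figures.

1.15 × 10³ s

ΔT = -4.8 K, ΔS = -0.50 psu (deep − shallow).
Δρ/ρ₀ = −αΔT + βΔS = 6.24 × 10⁻⁴ − 3.60 × 10⁻⁴ = 2.64 × 10⁻⁴, so Δρ ≈ 0.2711 kg m⁻³.
N² = (g/ρ₀)·Δρ/Δz = g·(Δρ/ρ₀)/Δz = 9.8 × 2.64 × 10⁻⁴ / 86 = 3.0084 × 10⁻⁵ s⁻².
N = √(3.0084 × 10⁻⁵) = 5.4849 × 10⁻³ rad s⁻¹ → T = 2π/N = 1.1455 × 10³ s ≈ 1.15 × 10³ s.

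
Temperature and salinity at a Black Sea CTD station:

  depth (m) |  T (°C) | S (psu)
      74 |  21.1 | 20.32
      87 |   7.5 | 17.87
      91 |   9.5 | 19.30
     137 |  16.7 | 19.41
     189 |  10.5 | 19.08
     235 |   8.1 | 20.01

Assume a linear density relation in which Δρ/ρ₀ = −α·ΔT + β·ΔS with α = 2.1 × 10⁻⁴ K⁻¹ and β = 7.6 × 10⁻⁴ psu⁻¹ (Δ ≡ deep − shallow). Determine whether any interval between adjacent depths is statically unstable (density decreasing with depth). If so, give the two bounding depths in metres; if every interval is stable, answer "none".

91–137 m

Evaluate Δρ/ρ₀ = −αΔT + βΔS across each adjacent pair:
  74–87 m: −αΔT+βΔS = −(2.1 × 10⁻⁴)(-13.6)+(7.6 × 10⁻⁴)(-2.45) = 9.9 × 10⁻⁴ → stable
  87–91 m: −αΔT+βΔS = −(2.1 × 10⁻⁴)(+2.0)+(7.6 × 10⁻⁴)(+1.43) = 6.7 × 10⁻⁴ → stable
  91–137 m: −αΔT+βΔS = −(2.1 × 10⁻⁴)(+7.2)+(7.6 × 10⁻⁴)(+0.11) = -1.4 × 10⁻³ → UNSTABLE
  137–189 m: −αΔT+βΔS = −(2.1 × 10⁻⁴)(-6.2)+(7.6 × 10⁻⁴)(-0.33) = 1.1 × 10⁻³ → stable
  189–235 m: −αΔT+βΔS = −(2.1 × 10⁻⁴)(-2.4)+(7.6 × 10⁻⁴)(+0.93) = 1.2 × 10⁻³ → stable
The 91–137 m interval has Δρ < 0: lighter water underlies denser water.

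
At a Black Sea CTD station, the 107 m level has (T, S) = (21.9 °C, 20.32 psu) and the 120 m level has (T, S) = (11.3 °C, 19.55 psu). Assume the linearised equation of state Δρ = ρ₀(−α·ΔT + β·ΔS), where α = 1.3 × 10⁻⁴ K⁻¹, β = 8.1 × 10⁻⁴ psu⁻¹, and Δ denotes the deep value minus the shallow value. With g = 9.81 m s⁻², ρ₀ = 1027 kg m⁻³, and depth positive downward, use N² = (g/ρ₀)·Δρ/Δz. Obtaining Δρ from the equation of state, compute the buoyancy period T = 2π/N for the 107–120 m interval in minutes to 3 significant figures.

4.39 min

ΔT = -10.6 K, ΔS = -0.77 psu (deep − shallow).
Δρ/ρ₀ = −αΔT + βΔS = 1.378 × 10⁻³ − 6.237 × 10⁻⁴ = 7.543 × 10⁻⁴, so Δρ ≈ 0.7747 kg m⁻³.
N² = (g/ρ₀)·Δρ/Δz = g·(Δρ/ρ₀)/Δz = 9.81 × 7.543 × 10⁻⁴ / 13 = 5.6921 × 10⁻⁴ s⁻².
N = √(5.6921 × 10⁻⁴) = 0.023858 rad s⁻¹ → T = 2π/N = 263.36 s = 4.3893 min ≈ 4.39 min.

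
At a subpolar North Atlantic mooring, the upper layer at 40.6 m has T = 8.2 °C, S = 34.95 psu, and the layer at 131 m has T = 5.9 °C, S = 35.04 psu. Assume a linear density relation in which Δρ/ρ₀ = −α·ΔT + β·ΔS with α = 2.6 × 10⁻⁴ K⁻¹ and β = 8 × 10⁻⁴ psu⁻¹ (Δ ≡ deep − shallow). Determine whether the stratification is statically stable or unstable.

ΔT = 5.9 − 8.2 = -2.3 K and ΔS = 35.04 − 34.95 = +0.09 psu (deep − shallow).
−αΔT = 5.98 × 10⁻⁴; βΔS = 7.20 × 10⁻⁵; sum Δρ/ρ₀ = 6.70 × 10⁻⁴.
Δρ/ρ₀ > 0, so Δρ > 0: deeper water is denser → statically stable.

stable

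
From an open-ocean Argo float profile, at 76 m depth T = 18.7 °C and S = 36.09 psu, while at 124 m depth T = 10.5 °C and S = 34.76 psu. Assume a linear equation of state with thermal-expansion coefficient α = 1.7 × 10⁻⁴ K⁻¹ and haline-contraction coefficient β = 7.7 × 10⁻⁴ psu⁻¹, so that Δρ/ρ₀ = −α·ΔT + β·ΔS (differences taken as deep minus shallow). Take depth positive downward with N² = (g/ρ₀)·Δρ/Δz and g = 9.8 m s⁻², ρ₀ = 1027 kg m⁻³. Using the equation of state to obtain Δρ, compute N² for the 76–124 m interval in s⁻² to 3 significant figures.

7.55 × 10⁻⁵ s⁻²

ΔT = -8.2 K, ΔS = -1.33 psu (deep − shallow).
Δρ/ρ₀ = −αΔT + βΔS = 1.394 × 10⁻³ − 1.0241 × 10⁻³ = 3.699 × 10⁻⁴, so Δρ ≈ 0.3799 kg m⁻³.
N² = (g/ρ₀)·Δρ/Δz = g·(Δρ/ρ₀)/Δz = 9.8 × 3.699 × 10⁻⁴ / 48 = 7.5521 × 10⁻⁵ s⁻² ≈ 7.55 × 10⁻⁵ s⁻².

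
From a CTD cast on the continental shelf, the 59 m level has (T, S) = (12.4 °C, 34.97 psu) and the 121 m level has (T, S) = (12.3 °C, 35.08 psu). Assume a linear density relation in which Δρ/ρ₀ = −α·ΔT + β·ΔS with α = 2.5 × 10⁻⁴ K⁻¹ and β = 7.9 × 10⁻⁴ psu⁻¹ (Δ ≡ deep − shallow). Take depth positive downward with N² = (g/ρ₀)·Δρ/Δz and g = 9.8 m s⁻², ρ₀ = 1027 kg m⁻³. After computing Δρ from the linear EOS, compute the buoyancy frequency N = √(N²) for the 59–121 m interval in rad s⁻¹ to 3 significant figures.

4.21 × 10⁻³ rad s⁻¹

ΔT = -0.1 K, ΔS = +0.11 psu (deep − shallow).
Δρ/ρ₀ = −αΔT + βΔS = 2.50 × 10⁻⁵ + 8.69 × 10⁻⁵ = 1.119 × 10⁻⁴, so Δρ ≈ 0.1149 kg m⁻³.
N² = (g/ρ₀)·Δρ/Δz = g·(Δρ/ρ₀)/Δz = 9.8 × 1.119 × 10⁻⁴ / 62 = 1.7687 × 10⁻⁵ s⁻².
N = √(1.7687 × 10⁻⁵) = 4.2056 × 10⁻³ rad s⁻¹ ≈ 4.21 × 10⁻³ rad s⁻¹.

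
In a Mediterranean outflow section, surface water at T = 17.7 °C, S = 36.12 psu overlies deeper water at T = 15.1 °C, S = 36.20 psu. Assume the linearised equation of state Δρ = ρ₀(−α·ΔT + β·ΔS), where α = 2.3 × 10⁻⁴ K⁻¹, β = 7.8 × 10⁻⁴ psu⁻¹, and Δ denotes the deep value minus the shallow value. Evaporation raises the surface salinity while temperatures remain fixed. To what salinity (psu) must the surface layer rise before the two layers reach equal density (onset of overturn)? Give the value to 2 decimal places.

Neutral buoyancy requires −α(T_deep − T_surf) + β(S_deep − S_surf′) = 0.
S_surf′ = S_deep − (α/β)·ΔT = 36.20 − (2.3 × 10⁻⁴/7.8 × 10⁻⁴)·(-2.6) = 36.9667 psu.
Increase required: 36.9667 − 36.12 = 0.8467 psu.

36.97 psu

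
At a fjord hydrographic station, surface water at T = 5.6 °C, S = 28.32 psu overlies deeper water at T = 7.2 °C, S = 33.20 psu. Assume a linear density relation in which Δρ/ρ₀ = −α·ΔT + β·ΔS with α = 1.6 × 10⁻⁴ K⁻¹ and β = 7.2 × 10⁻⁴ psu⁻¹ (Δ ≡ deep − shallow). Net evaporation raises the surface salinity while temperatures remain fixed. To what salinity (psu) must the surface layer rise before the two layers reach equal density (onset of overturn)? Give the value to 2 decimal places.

Neutral buoyancy requires −α(T_deep − T_surf) + β(S_deep − S_surf′) = 0.
S_surf′ = S_deep − (α/β)·ΔT = 33.20 − (1.6 × 10⁻⁴/7.2 × 10⁻⁴)·(+1.6) = 32.8444 psu.
Increase required: 32.8444 − 28.32 = 4.5244 psu.

32.84 psu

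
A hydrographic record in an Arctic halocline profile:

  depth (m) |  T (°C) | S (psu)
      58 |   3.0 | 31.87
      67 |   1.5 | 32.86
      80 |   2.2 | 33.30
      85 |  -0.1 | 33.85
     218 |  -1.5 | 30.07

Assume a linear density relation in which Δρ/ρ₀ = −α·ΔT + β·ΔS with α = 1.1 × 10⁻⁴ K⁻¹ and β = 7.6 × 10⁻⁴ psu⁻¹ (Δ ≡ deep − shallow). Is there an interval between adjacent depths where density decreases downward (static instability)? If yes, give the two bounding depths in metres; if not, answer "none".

Evaluate Δρ/ρ₀ = −αΔT + βΔS across each adjacent pair:
  58–67 m: −αΔT+βΔS = −(1.1 × 10⁻⁴)(-1.5)+(7.6 × 10⁻⁴)(+0.99) = 9.2 × 10⁻⁴ → stable
  67–80 m: −αΔT+βΔS = −(1.1 × 10⁻⁴)(+0.7)+(7.6 × 10⁻⁴)(+0.44) = 2.6 × 10⁻⁴ → stable
  80–85 m: −αΔT+βΔS = −(1.1 × 10⁻⁴)(-2.3)+(7.6 × 10⁻⁴)(+0.55) = 6.7 × 10⁻⁴ → stable
  85–218 m: −αΔT+βΔS = −(1.1 × 10⁻⁴)(-1.4)+(7.6 × 10⁻⁴)(-3.78) = -2.7 × 10⁻³ → UNSTABLE
The 85–218 m interval has Δρ < 0: lighter water underlies denser water.

85–218 m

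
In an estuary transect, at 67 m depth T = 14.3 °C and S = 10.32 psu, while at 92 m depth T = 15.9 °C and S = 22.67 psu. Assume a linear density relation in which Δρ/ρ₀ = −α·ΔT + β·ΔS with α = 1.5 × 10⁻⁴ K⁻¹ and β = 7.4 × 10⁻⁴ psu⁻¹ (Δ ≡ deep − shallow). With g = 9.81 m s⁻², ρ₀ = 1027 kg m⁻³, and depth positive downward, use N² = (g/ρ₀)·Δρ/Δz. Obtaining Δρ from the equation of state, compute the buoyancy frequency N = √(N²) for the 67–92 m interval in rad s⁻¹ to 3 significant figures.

ΔT = +1.6 K, ΔS = +12.35 psu (deep − shallow).
Δρ/ρ₀ = −αΔT + βΔS = -2.40 × 10⁻⁴ + 9.139 × 10⁻³ = 8.899 × 10⁻³, so Δρ ≈ 9.139 kg m⁻³.
N² = (g/ρ₀)·Δρ/Δz = g·(Δρ/ρ₀)/Δz = 9.81 × 8.899 × 10⁻³ / 25 = 3.4920 × 10⁻³ s⁻².
N = √(3.4920 × 10⁻³) = 0.059093 rad s⁻¹ ≈ 0.0591 rad s⁻¹.

0.0591 rad s⁻¹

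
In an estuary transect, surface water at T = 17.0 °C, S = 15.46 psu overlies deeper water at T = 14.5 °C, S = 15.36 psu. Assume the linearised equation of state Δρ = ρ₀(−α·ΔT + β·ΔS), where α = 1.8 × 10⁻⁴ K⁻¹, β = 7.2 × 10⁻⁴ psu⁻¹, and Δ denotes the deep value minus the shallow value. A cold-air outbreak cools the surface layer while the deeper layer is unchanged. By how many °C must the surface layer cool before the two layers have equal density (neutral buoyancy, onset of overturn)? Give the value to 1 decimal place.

Neutral buoyancy requires Δρ = 0, i.e. −α(T_deep − T_surf′) + β(S_deep − S_surf) = 0.
T_surf′ = T_deep − (β/α)·ΔS = 14.5 − (7.2 × 10⁻⁴/1.8 × 10⁻⁴)·(-0.10) = 14.900 °C.
Cooling required: 17.0 − (14.900) = 2.100 °C.

2.1 °C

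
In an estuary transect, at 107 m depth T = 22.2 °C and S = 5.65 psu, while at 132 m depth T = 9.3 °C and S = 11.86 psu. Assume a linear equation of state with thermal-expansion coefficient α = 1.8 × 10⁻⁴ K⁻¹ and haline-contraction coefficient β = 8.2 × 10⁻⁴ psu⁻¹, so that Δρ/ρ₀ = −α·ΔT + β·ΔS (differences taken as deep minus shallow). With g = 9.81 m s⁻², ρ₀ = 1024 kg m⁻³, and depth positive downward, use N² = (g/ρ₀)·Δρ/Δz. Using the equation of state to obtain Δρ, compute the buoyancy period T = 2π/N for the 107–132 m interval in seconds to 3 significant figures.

116 s

ΔT = -12.9 K, ΔS = +6.21 psu (deep − shallow).
Δρ/ρ₀ = −αΔT + βΔS = 2.322 × 10⁻³ + 5.0922 × 10⁻³ = 7.4142 × 10⁻³, so Δρ ≈ 7.592 kg m⁻³.
N² = (g/ρ₀)·Δρ/Δz = g·(Δρ/ρ₀)/Δz = 9.81 × 7.4142 × 10⁻³ / 25 = 2.9093 × 10⁻³ s⁻².
N = √(2.9093 × 10⁻³) = 0.053938 rad s⁻¹ → T = 2π/N = 116.49 s ≈ 116 s.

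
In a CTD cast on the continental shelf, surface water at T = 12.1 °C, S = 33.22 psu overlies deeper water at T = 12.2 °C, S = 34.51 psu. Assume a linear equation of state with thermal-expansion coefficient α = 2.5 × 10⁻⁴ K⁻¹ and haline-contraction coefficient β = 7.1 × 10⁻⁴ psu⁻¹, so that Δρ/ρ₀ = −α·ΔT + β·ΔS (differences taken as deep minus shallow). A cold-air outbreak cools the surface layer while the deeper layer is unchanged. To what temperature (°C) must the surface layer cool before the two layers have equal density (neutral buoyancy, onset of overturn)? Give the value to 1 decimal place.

8.5 °C

Neutral buoyancy requires Δρ = 0, i.e. −α(T_deep − T_surf′) + β(S_deep − S_surf) = 0.
T_surf′ = T_deep − (β/α)·ΔS = 12.2 − (7.1 × 10⁻⁴/2.5 × 10⁻⁴)·(+1.29) = 8.536 °C.
Cooling required: 12.1 − (8.536) = 3.564 °C.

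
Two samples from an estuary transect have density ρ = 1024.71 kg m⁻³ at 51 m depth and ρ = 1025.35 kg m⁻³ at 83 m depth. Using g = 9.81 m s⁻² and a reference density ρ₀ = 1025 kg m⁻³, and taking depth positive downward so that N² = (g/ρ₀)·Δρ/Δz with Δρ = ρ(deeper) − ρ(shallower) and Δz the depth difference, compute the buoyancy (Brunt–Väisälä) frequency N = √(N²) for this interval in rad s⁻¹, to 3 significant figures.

0.0138 rad s⁻¹

Δρ = 1025.35 − 1024.71 = 0.64 kg m⁻³ over Δz = 83 − 51 = 32 m.
N² = (9.81/1025) × (0.64/32) = 1.9141 × 10⁻⁴ s⁻².
N = √(1.9141 × 10⁻⁴) = 0.013835 rad s⁻¹ ≈ 0.0138 rad s⁻¹.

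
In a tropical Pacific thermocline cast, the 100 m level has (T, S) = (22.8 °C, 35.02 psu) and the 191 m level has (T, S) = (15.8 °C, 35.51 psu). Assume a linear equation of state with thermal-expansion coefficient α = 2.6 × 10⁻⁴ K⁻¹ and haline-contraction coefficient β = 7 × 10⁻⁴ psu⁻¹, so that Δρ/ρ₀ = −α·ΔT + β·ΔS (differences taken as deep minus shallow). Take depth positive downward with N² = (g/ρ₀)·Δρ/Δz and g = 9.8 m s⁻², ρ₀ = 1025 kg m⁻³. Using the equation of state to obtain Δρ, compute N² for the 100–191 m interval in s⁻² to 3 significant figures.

ΔT = -7.0 K, ΔS = +0.49 psu (deep − shallow).
Δρ/ρ₀ = −αΔT + βΔS = 1.82 × 10⁻³ + 3.43 × 10⁻⁴ = 2.163 × 10⁻³, so Δρ ≈ 2.217 kg m⁻³.
N² = (g/ρ₀)·Δρ/Δz = g·(Δρ/ρ₀)/Δz = 9.8 × 2.163 × 10⁻³ / 91 = 2.3294 × 10⁻⁴ s⁻² ≈ 2.33 × 10⁻⁴ s⁻².

2.33 × 10⁻⁴ s⁻²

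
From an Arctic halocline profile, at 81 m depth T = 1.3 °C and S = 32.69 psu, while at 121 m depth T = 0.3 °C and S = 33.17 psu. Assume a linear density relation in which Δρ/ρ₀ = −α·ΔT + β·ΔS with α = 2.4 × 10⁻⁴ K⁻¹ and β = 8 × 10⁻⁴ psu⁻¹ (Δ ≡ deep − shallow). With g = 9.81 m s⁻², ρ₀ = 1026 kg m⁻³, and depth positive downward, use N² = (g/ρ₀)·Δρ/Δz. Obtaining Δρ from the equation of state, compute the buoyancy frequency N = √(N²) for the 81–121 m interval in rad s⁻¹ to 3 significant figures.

0.0124 rad s⁻¹

ΔT = -1.0 K, ΔS = +0.48 psu (deep − shallow).
Δρ/ρ₀ = −αΔT + βΔS = 2.40 × 10⁻⁴ + 3.84 × 10⁻⁴ = 6.24 × 10⁻⁴, so Δρ ≈ 0.6402 kg m⁻³.
N² = (g/ρ₀)·Δρ/Δz = g·(Δρ/ρ₀)/Δz = 9.81 × 6.24 × 10⁻⁴ / 40 = 1.5304 × 10⁻⁴ s⁻².
N = √(1.5304 × 10⁻⁴) = 0.012371 rad s⁻¹ ≈ 0.0124 rad s⁻¹.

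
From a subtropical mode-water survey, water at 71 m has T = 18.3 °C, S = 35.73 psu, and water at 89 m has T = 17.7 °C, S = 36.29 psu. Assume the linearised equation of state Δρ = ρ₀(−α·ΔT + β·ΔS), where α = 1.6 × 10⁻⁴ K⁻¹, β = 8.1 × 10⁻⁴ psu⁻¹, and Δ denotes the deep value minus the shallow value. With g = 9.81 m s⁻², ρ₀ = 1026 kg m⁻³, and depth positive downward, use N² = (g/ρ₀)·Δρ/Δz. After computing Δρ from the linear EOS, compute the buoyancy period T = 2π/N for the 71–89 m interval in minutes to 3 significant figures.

6.05 min

ΔT = -0.6 K, ΔS = +0.56 psu (deep − shallow).
Δρ/ρ₀ = −αΔT + βΔS = 9.60 × 10⁻⁵ + 4.536 × 10⁻⁴ = 5.496 × 10⁻⁴, so Δρ ≈ 0.5639 kg m⁻³.
N² = (g/ρ₀)·Δρ/Δz = g·(Δρ/ρ₀)/Δz = 9.81 × 5.496 × 10⁻⁴ / 18 = 2.9953 × 10⁻⁴ s⁻².
N = √(2.9953 × 10⁻⁴) = 0.017307 rad s⁻¹ → T = 2π/N = 363.04 s = 6.0507 min ≈ 6.05 min.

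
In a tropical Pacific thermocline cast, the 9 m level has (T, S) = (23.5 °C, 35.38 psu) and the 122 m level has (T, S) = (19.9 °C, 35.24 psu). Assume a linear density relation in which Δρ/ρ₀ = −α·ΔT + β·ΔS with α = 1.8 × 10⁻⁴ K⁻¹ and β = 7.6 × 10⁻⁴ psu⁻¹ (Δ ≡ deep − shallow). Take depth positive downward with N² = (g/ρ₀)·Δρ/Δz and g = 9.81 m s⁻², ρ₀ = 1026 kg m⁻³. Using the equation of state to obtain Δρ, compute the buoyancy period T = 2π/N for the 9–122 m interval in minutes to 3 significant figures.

15.3 min

ΔT = -3.6 K, ΔS = -0.14 psu (deep − shallow).
Δρ/ρ₀ = −αΔT + βΔS = 6.48 × 10⁻⁴ − 1.064 × 10⁻⁴ = 5.416 × 10⁻⁴, so Δρ ≈ 0.5557 kg m⁻³.
N² = (g/ρ₀)·Δρ/Δz = g·(Δρ/ρ₀)/Δz = 9.81 × 5.416 × 10⁻⁴ / 113 = 4.7019 × 10⁻⁵ s⁻².
N = √(4.7019 × 10⁻⁵) = 6.8570 × 10⁻³ rad s⁻¹ → T = 2π/N = 916.32 s = 15.272 min ≈ 15.3 min.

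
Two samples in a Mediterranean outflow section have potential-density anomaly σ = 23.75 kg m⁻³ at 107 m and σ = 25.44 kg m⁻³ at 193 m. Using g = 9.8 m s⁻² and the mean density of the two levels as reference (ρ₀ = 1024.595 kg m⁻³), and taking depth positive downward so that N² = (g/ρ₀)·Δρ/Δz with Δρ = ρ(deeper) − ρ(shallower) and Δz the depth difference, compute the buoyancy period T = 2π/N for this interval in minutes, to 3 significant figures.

Δρ = 1025.44 − 1023.75 = 1.69 kg m⁻³ over Δz = 193 − 107 = 86 m.
N² = (9.8/1024.595) × (1.69/86) = 1.8796 × 10⁻⁴ s⁻².
N = √(1.8796 × 10⁻⁴) = 0.013710 rad s⁻¹, so T = 2π/N = 458.29 s = 7.6382 min ≈ 7.64 min.

7.64 min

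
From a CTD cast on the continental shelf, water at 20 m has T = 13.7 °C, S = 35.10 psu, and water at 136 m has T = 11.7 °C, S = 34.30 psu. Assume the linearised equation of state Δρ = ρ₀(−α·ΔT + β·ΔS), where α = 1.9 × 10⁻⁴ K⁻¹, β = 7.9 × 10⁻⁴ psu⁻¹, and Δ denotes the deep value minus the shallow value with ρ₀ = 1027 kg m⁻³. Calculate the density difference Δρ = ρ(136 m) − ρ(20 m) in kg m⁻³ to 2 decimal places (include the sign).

-0.26 kg m⁻³

ΔT = -2.0 K, ΔS = -0.80 psu (deep − shallow).
Δρ/ρ₀ = −(1.9 × 10⁻⁴)(-2.0) + (7.9 × 10⁻⁴)(-0.80) = -2.52 × 10⁻⁴.
Δρ = 1027 × (-2.52 × 10⁻⁴) = -0.26 kg m⁻³.
Negative Δρ: lighter below, statically unstable.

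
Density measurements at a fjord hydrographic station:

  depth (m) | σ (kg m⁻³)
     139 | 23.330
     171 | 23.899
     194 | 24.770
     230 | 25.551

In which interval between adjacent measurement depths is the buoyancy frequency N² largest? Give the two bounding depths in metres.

171–194 m

Compute the density gradient over each adjacent pair:
  139–171 m: Δρ/Δz = 0.569/32 = 0.018 kg m⁻⁴
  171–194 m: Δρ/Δz = 0.871/23 = 0.038 kg m⁻⁴
  194–230 m: Δρ/Δz = 0.781/36 = 0.022 kg m⁻⁴
The largest gradient is in the 171–194 m interval — the pycnocline.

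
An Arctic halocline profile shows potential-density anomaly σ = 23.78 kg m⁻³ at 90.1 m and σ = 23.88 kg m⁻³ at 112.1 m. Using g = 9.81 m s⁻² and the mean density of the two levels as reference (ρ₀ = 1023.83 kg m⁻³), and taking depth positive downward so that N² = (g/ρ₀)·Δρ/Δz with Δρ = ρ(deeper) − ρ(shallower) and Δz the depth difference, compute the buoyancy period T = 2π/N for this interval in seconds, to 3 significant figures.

Δρ = 1023.88 − 1023.78 = 0.10 kg m⁻³ over Δz = 112.1 − 90.1 = 22 m.
N² = (9.81/1023.83) × (0.10/22) = 4.3553 × 10⁻⁵ s⁻².
N = √(4.3553 × 10⁻⁵) = 6.5995 × 10⁻³ rad s⁻¹, so T = 2π/N = 952.07 s ≈ 952 s.

952 s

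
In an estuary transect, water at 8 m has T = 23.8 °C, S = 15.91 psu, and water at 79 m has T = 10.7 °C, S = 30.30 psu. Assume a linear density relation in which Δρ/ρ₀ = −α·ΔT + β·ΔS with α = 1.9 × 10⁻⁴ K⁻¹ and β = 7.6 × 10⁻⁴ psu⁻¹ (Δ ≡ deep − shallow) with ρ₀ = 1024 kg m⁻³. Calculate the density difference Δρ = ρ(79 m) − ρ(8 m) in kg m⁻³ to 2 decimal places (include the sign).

+13.75 kg m⁻³

ΔT = -13.1 K, ΔS = +14.39 psu (deep − shallow).
Δρ/ρ₀ = −(1.9 × 10⁻⁴)(-13.1) + (7.6 × 10⁻⁴)(+14.39) = 0.0134254.
Δρ = 1024 × (0.0134254) = +13.75 kg m⁻³.
Positive Δρ: denser below, stable.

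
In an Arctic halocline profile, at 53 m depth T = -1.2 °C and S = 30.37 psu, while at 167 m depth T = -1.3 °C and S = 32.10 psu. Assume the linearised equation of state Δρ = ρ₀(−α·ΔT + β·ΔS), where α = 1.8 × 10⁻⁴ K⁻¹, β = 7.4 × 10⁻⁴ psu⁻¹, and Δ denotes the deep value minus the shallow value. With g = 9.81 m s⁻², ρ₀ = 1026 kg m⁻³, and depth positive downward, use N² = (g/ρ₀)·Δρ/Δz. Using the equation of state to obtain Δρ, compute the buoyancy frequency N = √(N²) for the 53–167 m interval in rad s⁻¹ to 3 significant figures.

0.0106 rad s⁻¹

ΔT = -0.1 K, ΔS = +1.73 psu (deep − shallow).
Δρ/ρ₀ = −αΔT + βΔS = 1.80 × 10⁻⁵ + 1.2802 × 10⁻³ = 1.2982 × 10⁻³, so Δρ ≈ 1.332 kg m⁻³.
N² = (g/ρ₀)·Δρ/Δz = g·(Δρ/ρ₀)/Δz = 9.81 × 1.2982 × 10⁻³ / 114 = 1.1171 × 10⁻⁴ s⁻².
N = √(1.1171 × 10⁻⁴) = 0.010569 rad s⁻¹ ≈ 0.0106 rad s⁻¹.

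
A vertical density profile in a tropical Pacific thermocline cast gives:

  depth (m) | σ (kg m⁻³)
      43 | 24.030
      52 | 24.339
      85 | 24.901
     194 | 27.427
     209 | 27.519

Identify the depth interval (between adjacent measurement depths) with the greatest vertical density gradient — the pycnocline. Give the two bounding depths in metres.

43–52 m

Compute the density gradient over each adjacent pair:
  43–52 m: Δρ/Δz = 0.309/9 = 0.034 kg m⁻⁴
  52–85 m: Δρ/Δz = 0.562/33 = 0.017 kg m⁻⁴
  85–194 m: Δρ/Δz = 2.526/109 = 0.023 kg m⁻⁴
  194–209 m: Δρ/Δz = 0.092/15 = 6.1 × 10⁻³ kg m⁻⁴
The largest gradient is in the 43–52 m interval — the pycnocline.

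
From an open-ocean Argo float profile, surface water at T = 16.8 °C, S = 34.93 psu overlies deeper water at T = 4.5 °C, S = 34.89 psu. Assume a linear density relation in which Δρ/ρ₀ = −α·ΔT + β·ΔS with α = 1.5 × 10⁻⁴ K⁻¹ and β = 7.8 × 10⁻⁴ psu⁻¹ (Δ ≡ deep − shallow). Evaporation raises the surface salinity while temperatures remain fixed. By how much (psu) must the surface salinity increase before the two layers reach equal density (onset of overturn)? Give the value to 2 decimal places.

2.33 psu

Neutral buoyancy requires −α(T_deep − T_surf) + β(S_deep − S_surf′) = 0.
S_surf′ = S_deep − (α/β)·ΔT = 34.89 − (1.5 × 10⁻⁴/7.8 × 10⁻⁴)·(-12.3) = 37.2554 psu.
Increase required: 37.2554 − 34.93 = 2.3254 psu.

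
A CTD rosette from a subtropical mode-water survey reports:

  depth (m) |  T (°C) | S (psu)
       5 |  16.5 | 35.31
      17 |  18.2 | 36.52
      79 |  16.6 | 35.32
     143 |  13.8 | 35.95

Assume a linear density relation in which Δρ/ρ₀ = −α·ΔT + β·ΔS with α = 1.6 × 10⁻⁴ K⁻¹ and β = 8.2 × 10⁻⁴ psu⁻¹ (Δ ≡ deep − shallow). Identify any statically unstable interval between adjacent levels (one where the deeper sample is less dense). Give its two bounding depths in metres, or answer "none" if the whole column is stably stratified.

17–79 m

Evaluate Δρ/ρ₀ = −αΔT + βΔS across each adjacent pair:
  5–17 m: −αΔT+βΔS = −(1.6 × 10⁻⁴)(+1.7)+(8.2 × 10⁻⁴)(+1.21) = 7.2 × 10⁻⁴ → stable
  17–79 m: −αΔT+βΔS = −(1.6 × 10⁻⁴)(-1.6)+(8.2 × 10⁻⁴)(-1.20) = -7.3 × 10⁻⁴ → UNSTABLE
  79–143 m: −αΔT+βΔS = −(1.6 × 10⁻⁴)(-2.8)+(8.2 × 10⁻⁴)(+0.63) = 9.6 × 10⁻⁴ → stable
The 17–79 m interval has Δρ < 0: lighter water underlies denser water.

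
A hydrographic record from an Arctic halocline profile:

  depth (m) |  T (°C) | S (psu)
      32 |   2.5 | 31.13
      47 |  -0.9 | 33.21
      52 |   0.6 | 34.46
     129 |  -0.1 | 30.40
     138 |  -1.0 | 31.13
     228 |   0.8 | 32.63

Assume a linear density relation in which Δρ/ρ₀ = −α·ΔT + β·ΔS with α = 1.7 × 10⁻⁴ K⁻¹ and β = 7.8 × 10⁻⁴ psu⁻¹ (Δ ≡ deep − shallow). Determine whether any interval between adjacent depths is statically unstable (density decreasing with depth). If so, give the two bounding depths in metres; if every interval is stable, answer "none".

52–129 m

Evaluate Δρ/ρ₀ = −αΔT + βΔS across each adjacent pair:
  32–47 m: −αΔT+βΔS = −(1.7 × 10⁻⁴)(-3.4)+(7.8 × 10⁻⁴)(+2.08) = 2.2 × 10⁻³ → stable
  47–52 m: −αΔT+βΔS = −(1.7 × 10⁻⁴)(+1.5)+(7.8 × 10⁻⁴)(+1.25) = 7.2 × 10⁻⁴ → stable
  52–129 m: −αΔT+βΔS = −(1.7 × 10⁻⁴)(-0.7)+(7.8 × 10⁻⁴)(-4.06) = -3.0 × 10⁻³ → UNSTABLE
  129–138 m: −αΔT+βΔS = −(1.7 × 10⁻⁴)(-0.9)+(7.8 × 10⁻⁴)(+0.73) = 7.2 × 10⁻⁴ → stable
  138–228 m: −αΔT+βΔS = −(1.7 × 10⁻⁴)(+1.8)+(7.8 × 10⁻⁴)(+1.50) = 8.6 × 10⁻⁴ → stable
The 52–129 m interval has Δρ < 0: lighter water underlies denser water.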